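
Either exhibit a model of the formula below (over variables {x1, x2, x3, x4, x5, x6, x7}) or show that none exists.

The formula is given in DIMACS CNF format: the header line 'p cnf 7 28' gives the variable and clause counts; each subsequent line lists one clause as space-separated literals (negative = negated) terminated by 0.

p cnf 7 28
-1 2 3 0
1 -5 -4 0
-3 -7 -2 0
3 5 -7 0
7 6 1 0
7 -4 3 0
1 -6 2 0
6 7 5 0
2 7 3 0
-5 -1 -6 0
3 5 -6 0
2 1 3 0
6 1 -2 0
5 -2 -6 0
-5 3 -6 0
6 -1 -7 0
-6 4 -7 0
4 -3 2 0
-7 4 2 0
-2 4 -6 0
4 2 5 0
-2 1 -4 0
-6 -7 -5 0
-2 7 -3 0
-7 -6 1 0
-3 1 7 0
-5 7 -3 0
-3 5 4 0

x1=True, x2=True, x3=False, x4=False, x5=True, x6=False, x7=False

Branch on x1: set x1 = True.
Branch on x2: set x2 = True.
Branch on x3: set x3 = False.
Branch on x5: set x5 = True.
The clause (¬x6) is unit, so x6 = False.
The clause (¬x7) is unit, so x7 = False.
The clause (¬x4) is unit, so x4 = False.
All clauses are satisfied.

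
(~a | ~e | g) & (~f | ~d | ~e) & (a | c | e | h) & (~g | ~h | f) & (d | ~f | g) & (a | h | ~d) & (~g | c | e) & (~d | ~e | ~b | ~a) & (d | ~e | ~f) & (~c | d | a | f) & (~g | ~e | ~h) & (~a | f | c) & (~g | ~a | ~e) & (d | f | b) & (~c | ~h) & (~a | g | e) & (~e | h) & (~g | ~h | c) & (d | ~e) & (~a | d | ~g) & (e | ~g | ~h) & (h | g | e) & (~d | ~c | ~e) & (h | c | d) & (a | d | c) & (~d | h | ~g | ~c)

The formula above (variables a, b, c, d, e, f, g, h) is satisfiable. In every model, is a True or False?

Suppose a = 1.
Case e = 0:
(g) alone gives g = 1.
(c) alone gives c = 1.
(~h) alone gives h = 0.
(d) alone gives d = 1.
Now (~d) is unsatisfied and unit — conflict.
Backtrack on e: now try e = 1.
(g) alone gives g = 1.
Now (~g) is unsatisfied and unit — conflict.
Either choice for e ends in contradiction.
So every satisfying assignment has a = False.

False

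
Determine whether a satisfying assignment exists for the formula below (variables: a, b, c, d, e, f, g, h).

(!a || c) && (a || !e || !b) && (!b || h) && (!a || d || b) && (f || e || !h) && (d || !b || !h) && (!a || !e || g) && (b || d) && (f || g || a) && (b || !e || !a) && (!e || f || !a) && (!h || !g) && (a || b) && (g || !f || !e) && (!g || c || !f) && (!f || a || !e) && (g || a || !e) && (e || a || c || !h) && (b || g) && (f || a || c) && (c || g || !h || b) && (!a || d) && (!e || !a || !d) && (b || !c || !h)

Yes, satisfiable

Suppose a = false.
(b) alone gives b = true.
(!e) alone gives e = false.
(h) alone gives h = true.
(f) alone gives f = true.
(d) alone gives d = true.
(!g) alone gives g = false.
(c) alone gives c = true.
Every clause now holds.
A satisfying assignment: a=false; b=true; c=true; d=true; e=false; f=true; g=false; h=true.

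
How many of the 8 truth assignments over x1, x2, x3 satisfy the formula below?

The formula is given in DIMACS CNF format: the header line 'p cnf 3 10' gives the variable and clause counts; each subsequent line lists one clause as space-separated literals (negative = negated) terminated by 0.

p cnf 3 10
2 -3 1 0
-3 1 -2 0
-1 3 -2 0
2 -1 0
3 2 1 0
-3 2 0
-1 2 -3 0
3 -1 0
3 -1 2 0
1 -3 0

There are 2^3 = 8 truth assignments over (x1, x2, x3).
Split on x1. With x1 = True, the clauses containing x1 are satisfied and ¬x1 drops from the rest; 1 of the 2^2 = 4 assignments to the other variables satisfy what remains.
With x1 = False, by the same count on the reduced clause set, 1 assignment works.
Total: 1 + 1 = 2.

2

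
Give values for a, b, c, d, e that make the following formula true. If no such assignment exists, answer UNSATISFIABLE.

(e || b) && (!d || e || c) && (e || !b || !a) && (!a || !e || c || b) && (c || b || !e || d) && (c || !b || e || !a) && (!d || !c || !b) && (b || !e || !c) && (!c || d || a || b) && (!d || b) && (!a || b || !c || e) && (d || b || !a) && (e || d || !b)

Try e = true.
Try b = true.
Try d = false.
No clause remains; a, c are free.

a=true,  b=true,  c=false,  d=false,  e=true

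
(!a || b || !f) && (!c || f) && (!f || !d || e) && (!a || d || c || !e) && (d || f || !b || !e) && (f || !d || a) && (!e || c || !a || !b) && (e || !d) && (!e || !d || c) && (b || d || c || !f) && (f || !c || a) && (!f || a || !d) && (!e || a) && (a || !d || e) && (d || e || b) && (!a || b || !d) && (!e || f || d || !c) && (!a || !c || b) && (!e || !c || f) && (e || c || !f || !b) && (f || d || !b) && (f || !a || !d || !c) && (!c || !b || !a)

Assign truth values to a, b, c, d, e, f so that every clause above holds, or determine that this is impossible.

Case c = true:
From the singleton clause (f), f = true.
Case a = false:
From the singleton clause (!d), d = false.
From the singleton clause (!e), e = false.
From the singleton clause (b), b = true.
This assignment satisfies each clause.

a ↦ false; b ↦ true; c ↦ true; d ↦ false; e ↦ false; f ↦ true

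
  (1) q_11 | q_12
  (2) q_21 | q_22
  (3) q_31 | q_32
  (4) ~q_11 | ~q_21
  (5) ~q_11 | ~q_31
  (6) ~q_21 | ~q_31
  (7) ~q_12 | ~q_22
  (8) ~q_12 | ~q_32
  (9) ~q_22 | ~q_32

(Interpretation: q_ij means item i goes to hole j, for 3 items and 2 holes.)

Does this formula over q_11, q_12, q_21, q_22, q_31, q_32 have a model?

Unsatisfiable

Try q_11 = 1.
The clause (~q_21) is unit, so q_21 = 0.
The clause (q_22) is unit, so q_22 = 1.
The clause (~q_31) is unit, so q_31 = 0.
The clause (q_32) is unit, so q_32 = 1.
That conflicts with the unit clause (~q_32).
Backtrack on q_11: now try q_11 = 0.
The clause (q_12) is unit, so q_12 = 1.
The clause (~q_22) is unit, so q_22 = 0.
The clause (q_21) is unit, so q_21 = 1.
The clause (~q_31) is unit, so q_31 = 0.
The clause (q_32) is unit, so q_32 = 1.
That conflicts with the unit clause (~q_32).
Either choice for q_11 ends in contradiction.
No assignment satisfies every clause.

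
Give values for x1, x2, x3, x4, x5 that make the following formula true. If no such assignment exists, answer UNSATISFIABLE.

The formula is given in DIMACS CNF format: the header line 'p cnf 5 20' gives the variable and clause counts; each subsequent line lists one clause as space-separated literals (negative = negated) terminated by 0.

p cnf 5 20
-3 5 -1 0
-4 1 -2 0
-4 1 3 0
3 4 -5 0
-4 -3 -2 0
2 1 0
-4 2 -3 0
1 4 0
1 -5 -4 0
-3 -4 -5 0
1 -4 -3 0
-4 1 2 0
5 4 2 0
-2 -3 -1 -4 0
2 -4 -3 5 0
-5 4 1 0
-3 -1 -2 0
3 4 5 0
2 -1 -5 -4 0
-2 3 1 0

x1=True; x2=True; x3=False; x4=True; x5=True

Suppose x2 = True.
Suppose x4 = True.
Unit clause (x1) forces x1 = True.
Unit clause (¬x3) forces x3 = False.
No clause remains; x5 is free.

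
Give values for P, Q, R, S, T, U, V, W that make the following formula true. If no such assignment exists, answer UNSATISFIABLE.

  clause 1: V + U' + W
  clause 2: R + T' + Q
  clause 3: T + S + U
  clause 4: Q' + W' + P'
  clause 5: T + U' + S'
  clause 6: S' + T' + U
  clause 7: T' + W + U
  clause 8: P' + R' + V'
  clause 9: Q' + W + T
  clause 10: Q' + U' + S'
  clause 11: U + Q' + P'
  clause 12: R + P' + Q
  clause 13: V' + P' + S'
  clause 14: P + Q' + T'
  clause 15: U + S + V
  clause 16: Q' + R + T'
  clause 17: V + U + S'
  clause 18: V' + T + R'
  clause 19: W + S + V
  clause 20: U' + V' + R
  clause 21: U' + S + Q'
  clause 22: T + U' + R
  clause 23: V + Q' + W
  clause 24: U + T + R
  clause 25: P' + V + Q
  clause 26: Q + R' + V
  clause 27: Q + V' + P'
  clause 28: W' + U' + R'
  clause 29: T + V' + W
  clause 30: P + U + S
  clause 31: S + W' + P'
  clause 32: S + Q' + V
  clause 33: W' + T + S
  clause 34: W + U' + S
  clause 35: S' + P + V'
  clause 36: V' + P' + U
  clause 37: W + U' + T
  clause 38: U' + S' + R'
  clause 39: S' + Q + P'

UNSATISFIABLE

Branch on V: set V = 1.
Branch on P: set P = 0.
The clause (S') is unit, so S = 0.
The clause (U) is unit, so U = 1.
The clause (R) is unit, so R = 1.
The clause (T) is unit, so T = 1.
The clause (Q') is unit, so Q = 0.
The clause (W') is unit, so W = 0.
But (W) is also a unit clause — contradiction.
So P must be the other value — set P = 1.
The clause (R') is unit, so R = 0.
The clause (Q) is unit, so Q = 1.
The clause (W') is unit, so W = 0.
The clause (T) is unit, so T = 1.
But (T') is also a unit clause — contradiction.
Both values of P lead to a conflict.
So V must be the other value — set V = 0.
Branch on U: set U = 0.
The clause (S) is unit, so S = 1.
But (S') is also a unit clause — contradiction.
So U must be the other value — set U = 1.
The clause (W) is unit, so W = 1.
The clause (R') is unit, so R = 0.
The clause (T) is unit, so T = 1.
The clause (Q) is unit, so Q = 1.
But (Q') is also a unit clause — contradiction.
Both values of U lead to a conflict.
Both values of V lead to a conflict.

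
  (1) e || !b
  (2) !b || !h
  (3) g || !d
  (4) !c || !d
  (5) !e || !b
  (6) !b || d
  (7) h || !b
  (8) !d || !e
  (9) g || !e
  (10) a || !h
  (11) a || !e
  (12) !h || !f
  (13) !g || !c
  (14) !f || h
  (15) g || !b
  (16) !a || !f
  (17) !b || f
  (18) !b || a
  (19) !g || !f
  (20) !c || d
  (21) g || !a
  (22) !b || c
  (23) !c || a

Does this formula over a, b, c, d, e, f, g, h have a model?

Satisfiable

Try e = false.
(!b) alone gives b = false.
Try g = false.
(!d) alone gives d = false.
(!c) alone gives c = false.
(!a) alone gives a = false.
(!h) alone gives h = false.
(!f) alone gives f = false.
This assignment satisfies each clause.
A satisfying assignment: a: false,  b: false,  c: false,  d: false,  e: false,  f: false,  g: false,  h: false.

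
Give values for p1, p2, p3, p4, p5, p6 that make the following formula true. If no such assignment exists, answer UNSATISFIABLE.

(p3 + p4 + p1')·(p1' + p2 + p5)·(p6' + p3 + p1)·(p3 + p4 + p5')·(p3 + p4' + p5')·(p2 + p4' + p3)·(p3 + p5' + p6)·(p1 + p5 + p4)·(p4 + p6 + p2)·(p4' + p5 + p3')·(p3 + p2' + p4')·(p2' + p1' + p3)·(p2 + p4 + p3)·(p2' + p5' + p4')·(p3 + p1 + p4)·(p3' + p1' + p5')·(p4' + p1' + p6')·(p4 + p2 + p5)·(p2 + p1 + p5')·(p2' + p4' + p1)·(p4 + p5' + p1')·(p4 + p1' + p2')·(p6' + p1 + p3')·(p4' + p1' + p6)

p1: 0,  p2: 1,  p3: 1,  p4: 0,  p5: 1,  p6: 0

Branch on p3: set p3 = 1.
Branch on p4: set p4 = 0.
Branch on p1: set p1 = 0.
Unit clause (p5) forces p5 = 1.
Unit clause (p2) forces p2 = 1.
Unit clause (p6') forces p6 = 0.
Every clause now holds.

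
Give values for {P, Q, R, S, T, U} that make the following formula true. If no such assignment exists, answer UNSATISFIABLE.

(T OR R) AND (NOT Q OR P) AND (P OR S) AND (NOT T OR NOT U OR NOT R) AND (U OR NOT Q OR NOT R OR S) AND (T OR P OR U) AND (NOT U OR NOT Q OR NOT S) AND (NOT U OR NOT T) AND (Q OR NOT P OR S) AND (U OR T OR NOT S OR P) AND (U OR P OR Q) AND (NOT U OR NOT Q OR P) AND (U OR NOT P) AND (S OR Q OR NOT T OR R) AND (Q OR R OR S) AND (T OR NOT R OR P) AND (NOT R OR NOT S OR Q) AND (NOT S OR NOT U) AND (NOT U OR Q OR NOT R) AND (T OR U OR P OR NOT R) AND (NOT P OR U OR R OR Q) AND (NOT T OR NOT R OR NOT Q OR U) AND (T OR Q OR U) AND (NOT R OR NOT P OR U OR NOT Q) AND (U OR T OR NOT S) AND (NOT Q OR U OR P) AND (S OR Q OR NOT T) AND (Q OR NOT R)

Branch on T: set T = false.
Unit clause (R) forces R = true.
Unit clause (P) forces P = true.
Unit clause (U) forces U = true.
Unit clause (NOT S) forces S = false.
Unit clause (Q) forces Q = true.
All clauses are satisfied.

P: true,  Q: true,  R: true,  S: false,  T: false,  U: true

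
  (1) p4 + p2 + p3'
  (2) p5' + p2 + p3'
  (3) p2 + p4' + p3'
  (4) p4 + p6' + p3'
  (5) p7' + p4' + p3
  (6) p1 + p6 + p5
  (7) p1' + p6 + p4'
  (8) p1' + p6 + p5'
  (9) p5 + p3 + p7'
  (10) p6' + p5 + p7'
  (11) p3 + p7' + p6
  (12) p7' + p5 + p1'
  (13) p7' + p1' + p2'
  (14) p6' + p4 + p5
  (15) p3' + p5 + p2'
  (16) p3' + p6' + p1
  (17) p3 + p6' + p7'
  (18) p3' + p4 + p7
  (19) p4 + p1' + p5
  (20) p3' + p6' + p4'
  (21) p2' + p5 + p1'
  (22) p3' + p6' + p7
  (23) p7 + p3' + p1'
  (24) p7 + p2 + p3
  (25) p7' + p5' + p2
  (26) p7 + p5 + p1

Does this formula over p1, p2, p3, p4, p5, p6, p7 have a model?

Branch on p4: set p4 = 0.
Branch on p2: set p2 = 1.
Branch on p6: set p6 = 0.
Branch on p1: set p1 = 0.
Unit clause (p5) forces p5 = 1.
Branch on p3: set p3 = 1.
Unit clause (p7) forces p7 = 1.
All clauses are satisfied.
A satisfying assignment: p1: 0, p2: 1, p3: 1, p4: 0, p5: 1, p6: 0, p7: 1.

Yes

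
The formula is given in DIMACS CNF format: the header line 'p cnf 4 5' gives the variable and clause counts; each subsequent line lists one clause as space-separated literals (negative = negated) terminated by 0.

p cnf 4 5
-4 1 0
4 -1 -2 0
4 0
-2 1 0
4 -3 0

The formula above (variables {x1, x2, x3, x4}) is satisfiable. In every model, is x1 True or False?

Suppose x1 = False.
From the singleton clause (¬x4), x4 = False.
That conflicts with the unit clause (x4).
So every satisfying assignment has x1 = True.

True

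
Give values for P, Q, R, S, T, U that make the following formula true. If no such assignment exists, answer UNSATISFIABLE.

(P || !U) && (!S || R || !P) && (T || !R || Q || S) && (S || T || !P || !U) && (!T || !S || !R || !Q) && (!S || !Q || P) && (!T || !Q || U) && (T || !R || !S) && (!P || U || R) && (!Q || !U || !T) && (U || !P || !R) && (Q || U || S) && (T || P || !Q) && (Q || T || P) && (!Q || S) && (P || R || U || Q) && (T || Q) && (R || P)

Case P = false:
From the singleton clause (!U), U = false.
From the singleton clause (R), R = true.
Case S = true:
From the singleton clause (!Q), Q = false.
From the singleton clause (T), T = true.
This assignment satisfies each clause.

P=false,  Q=false,  R=true,  S=true,  T=true,  U=false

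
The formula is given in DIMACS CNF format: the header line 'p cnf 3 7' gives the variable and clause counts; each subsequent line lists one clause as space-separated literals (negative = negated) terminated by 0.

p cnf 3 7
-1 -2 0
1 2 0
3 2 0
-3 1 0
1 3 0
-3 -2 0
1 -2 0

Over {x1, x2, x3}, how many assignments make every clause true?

1

There are 2^3 = 8 truth assignments over (x1, x2, x3).
Split on x1. With x1 = True, the clauses containing x1 are satisfied and ¬x1 drops from the rest; 1 of the 2^2 = 4 assignments to the other variables satisfy what remains.
With x1 = False, by the same count on the reduced clause set, 0 assignments work.
(One model: x1=T, x2=F, x3=T.)
Total: 1 + 0 = 1.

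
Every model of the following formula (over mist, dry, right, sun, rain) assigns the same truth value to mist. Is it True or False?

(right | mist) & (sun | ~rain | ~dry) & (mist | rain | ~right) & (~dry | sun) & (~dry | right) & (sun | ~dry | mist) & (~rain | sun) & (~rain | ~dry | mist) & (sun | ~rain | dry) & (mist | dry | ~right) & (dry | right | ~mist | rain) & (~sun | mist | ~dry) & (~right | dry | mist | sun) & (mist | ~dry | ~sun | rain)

Suppose mist = 0.
The clause (right) is unit, so right = 1.
The clause (rain) is unit, so rain = 1.
The clause (sun) is unit, so sun = 1.
The clause (~dry) is unit, so dry = 0.
That conflicts with the unit clause (dry).
So every satisfying assignment has mist = True.

True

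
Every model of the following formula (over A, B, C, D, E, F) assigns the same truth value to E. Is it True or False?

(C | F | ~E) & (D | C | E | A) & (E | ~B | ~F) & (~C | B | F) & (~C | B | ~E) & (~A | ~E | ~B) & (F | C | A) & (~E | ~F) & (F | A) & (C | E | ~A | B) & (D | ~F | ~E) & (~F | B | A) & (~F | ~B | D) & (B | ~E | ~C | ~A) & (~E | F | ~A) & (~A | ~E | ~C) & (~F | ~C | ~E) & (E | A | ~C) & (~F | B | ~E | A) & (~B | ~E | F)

False

Suppose E = 1.
From the singleton clause (~F), F = 0.
From the singleton clause (C), C = 1.
From the singleton clause (B), B = 1.
But (~B) is also a unit clause — contradiction.
So every satisfying assignment has E = False.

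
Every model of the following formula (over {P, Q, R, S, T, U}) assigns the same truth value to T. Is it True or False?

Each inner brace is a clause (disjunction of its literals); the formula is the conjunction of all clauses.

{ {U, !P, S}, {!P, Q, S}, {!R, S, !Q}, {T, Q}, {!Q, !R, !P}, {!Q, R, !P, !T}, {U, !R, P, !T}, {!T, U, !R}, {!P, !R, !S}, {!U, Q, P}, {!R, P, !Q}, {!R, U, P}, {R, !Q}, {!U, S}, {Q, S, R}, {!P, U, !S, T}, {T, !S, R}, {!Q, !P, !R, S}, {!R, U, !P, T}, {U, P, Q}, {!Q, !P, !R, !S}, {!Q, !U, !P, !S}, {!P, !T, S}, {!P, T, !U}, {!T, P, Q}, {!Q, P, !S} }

Suppose T = false.
The clause (Q) is unit, so Q = true.
The clause (R) is unit, so R = true.
The clause (S) is unit, so S = true.
The clause (!P) is unit, so P = false.
But (P) is also a unit clause — contradiction.
So every satisfying assignment has T = True.

True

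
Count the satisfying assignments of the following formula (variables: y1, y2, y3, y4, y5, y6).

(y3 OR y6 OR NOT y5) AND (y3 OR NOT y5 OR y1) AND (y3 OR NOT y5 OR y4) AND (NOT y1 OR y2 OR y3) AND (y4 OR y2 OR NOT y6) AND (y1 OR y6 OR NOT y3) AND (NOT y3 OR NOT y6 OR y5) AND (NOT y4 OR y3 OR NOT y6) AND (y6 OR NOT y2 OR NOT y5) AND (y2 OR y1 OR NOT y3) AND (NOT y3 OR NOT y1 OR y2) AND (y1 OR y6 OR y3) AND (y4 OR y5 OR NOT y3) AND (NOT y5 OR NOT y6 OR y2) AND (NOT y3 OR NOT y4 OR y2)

9

There are 2^6 = 64 truth assignments over (y1, y2, y3, y4, y5, y6).
Split on y3. With y3 = true, the clauses containing y3 are satisfied and NOT y3 drops from the rest; 5 of the 2^5 = 32 assignments to the other variables satisfy what remains.
With y3 = false, by the same count on the reduced clause set, 4 assignments work.
Total: 5 + 4 = 9.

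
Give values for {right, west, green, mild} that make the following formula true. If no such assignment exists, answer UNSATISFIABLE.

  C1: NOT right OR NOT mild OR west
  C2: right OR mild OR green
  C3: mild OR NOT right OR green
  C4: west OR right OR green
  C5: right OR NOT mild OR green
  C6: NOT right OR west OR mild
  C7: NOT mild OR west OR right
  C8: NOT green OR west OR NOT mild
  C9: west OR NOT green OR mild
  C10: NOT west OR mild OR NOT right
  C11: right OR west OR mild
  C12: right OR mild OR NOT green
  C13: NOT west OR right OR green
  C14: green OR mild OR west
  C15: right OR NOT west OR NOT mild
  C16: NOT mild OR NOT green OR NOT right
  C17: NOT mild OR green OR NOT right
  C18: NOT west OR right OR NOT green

Suppose right = false.
Suppose mild = true.
Unit clause (green) forces green = true.
Unit clause (west) forces west = true.
But (NOT west) is also a unit clause — contradiction.
That branch fails; take mild = false instead.
Unit clause (green) forces green = true.
But (NOT green) is also a unit clause — contradiction.
Either choice for mild ends in contradiction.
That branch fails; take right = true instead.
Suppose mild = false.
Unit clause (green) forces green = true.
Unit clause (west) forces west = true.
But (NOT west) is also a unit clause — contradiction.
That branch fails; take mild = true instead.
Unit clause (west) forces west = true.
Unit clause (NOT green) forces green = false.
But (green) is also a unit clause — contradiction.
Either choice for mild ends in contradiction.
Either choice for right ends in contradiction.

UNSATISFIABLE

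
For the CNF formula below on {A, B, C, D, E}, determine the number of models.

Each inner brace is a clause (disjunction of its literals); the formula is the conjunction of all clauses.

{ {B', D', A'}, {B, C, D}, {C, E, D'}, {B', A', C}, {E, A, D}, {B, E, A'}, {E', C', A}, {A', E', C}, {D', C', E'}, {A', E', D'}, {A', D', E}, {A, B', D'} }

There are 2^5 = 32 truth assignments over (A, B, C, D, E).
Split on D. With D = 1, the clauses containing D are satisfied and D' drops from the rest; 2 of the 2^4 = 16 assignments to the other variables satisfy what remains.
With D = 0, by the same count on the reduced clause set, 4 assignments work.
(One model: A=F, B=F, C=F, D=T, E=T.)
Total: 2 + 4 = 6.

6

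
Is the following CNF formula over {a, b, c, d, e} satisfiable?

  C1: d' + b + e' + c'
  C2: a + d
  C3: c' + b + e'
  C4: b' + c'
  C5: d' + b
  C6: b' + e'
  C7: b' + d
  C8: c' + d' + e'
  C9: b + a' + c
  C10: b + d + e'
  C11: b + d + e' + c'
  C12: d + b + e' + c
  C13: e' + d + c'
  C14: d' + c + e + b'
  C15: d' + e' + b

Yes, satisfiable

Branch on a: set a = 1.
Branch on b: set b = 0.
(d') alone gives d = 0.
(c) alone gives c = 1.
(e') alone gives e = 0.
Every clause now holds.
A satisfying assignment: a ↦ 1,  b ↦ 0,  c ↦ 1,  d ↦ 0,  e ↦ 0.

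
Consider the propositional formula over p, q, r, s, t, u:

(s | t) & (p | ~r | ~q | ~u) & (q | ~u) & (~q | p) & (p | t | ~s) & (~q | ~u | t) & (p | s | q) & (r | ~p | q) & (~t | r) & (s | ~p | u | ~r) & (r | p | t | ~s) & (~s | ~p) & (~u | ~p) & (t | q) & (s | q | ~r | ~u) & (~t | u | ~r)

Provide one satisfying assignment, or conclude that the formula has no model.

UNSATISFIABLE

Branch on s: set s = 1.
(~p) alone gives p = 0.
(~q) alone gives q = 0.
(~u) alone gives u = 0.
(t) alone gives t = 1.
(r) alone gives r = 1.
But (~r) is also a unit clause — contradiction.
So s must be the other value — set s = 0.
(t) alone gives t = 1.
(r) alone gives r = 1.
(u) alone gives u = 1.
(q) alone gives q = 1.
(p) alone gives p = 1.
But (~p) is also a unit clause — contradiction.
Either choice for s ends in contradiction.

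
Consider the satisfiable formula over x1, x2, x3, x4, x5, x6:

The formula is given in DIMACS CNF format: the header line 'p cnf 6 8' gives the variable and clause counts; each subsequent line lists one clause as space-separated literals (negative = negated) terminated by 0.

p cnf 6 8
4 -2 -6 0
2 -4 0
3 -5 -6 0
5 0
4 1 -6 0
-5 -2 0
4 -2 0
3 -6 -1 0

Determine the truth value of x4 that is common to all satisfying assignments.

False

Suppose x4 = True.
(x2) alone gives x2 = True.
(x5) alone gives x5 = True.
That conflicts with the unit clause (¬x5).
So every satisfying assignment has x4 = False.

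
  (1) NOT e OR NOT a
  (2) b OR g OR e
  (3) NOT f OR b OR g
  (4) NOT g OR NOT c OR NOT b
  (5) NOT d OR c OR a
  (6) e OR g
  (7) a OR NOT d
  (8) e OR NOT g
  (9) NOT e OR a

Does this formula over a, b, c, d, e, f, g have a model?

No, unsatisfiable

Suppose e = false.
The clause (g) is unit, so g = true.
That conflicts with the unit clause (NOT g).
Undo e and try e = true.
The clause (NOT a) is unit, so a = false.
That conflicts with the unit clause (a).
Either choice for e ends in contradiction.
No assignment satisfies every clause.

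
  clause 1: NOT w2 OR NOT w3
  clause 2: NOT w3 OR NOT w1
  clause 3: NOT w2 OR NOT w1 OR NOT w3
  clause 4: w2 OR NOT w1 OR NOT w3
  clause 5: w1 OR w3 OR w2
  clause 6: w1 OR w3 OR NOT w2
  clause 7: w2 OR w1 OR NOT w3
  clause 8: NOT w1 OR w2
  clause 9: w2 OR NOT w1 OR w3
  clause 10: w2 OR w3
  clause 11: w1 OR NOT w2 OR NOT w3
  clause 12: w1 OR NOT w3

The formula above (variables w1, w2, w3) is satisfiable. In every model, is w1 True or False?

True

Suppose w1 = false.
The clause (NOT w3) is unit, so w3 = false.
The clause (w2) is unit, so w2 = true.
But (NOT w2) is also a unit clause — contradiction.
So every satisfying assignment has w1 = True.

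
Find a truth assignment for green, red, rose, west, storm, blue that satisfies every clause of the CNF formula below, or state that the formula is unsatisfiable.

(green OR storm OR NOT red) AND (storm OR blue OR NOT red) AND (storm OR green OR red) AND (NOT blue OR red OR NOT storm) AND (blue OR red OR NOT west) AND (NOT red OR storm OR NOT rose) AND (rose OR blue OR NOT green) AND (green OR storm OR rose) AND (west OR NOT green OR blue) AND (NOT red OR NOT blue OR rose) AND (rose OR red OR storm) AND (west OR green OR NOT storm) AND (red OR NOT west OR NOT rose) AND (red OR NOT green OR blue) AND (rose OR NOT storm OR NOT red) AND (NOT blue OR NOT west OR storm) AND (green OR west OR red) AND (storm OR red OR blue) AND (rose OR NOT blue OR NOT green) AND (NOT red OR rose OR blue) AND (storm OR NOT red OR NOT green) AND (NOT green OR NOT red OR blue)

Case green = false:
Case storm = true:
(west) alone gives west = true.
Case blue = false:
(red) alone gives red = true.
(rose) alone gives rose = true.
All clauses are satisfied.

green: false,  red: true,  rose: true,  west: true,  storm: true,  blue: false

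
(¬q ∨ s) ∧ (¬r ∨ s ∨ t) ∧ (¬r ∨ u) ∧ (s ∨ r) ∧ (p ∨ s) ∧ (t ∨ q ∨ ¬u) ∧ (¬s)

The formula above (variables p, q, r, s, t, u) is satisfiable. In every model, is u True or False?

True

Suppose u = False.
The clause (¬r) is unit, so r = False.
The clause (s) is unit, so s = True.
That conflicts with the unit clause (¬s).
So every satisfying assignment has u = True.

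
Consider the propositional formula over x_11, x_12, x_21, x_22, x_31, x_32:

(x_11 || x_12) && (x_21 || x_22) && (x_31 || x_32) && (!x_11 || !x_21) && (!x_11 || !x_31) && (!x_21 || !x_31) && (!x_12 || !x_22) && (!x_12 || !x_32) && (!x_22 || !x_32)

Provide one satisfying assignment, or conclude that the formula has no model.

UNSATISFIABLE

Suppose x_11 = true.
From the singleton clause (!x_21), x_21 = false.
From the singleton clause (x_22), x_22 = true.
From the singleton clause (!x_31), x_31 = false.
From the singleton clause (x_32), x_32 = true.
That conflicts with the unit clause (!x_32).
So x_11 must be the other value — set x_11 = false.
From the singleton clause (x_12), x_12 = true.
From the singleton clause (!x_22), x_22 = false.
From the singleton clause (x_21), x_21 = true.
From the singleton clause (!x_31), x_31 = false.
From the singleton clause (x_32), x_32 = true.
That conflicts with the unit clause (!x_32).
Both values of x_11 lead to a conflict.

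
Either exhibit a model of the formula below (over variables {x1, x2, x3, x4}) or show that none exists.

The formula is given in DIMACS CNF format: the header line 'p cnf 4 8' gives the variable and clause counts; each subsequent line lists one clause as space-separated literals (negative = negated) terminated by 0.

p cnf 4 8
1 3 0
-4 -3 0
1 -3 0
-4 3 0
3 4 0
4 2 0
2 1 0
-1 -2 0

UNSATISFIABLE

Suppose x1 = True.
From the singleton clause (¬x2), x2 = False.
From the singleton clause (x4), x4 = True.
From the singleton clause (¬x3), x3 = False.
That conflicts with the unit clause (x3).
Undo x1 and try x1 = False.
From the singleton clause (x3), x3 = True.
That conflicts with the unit clause (¬x3).
Neither x1 = True nor x1 = False works.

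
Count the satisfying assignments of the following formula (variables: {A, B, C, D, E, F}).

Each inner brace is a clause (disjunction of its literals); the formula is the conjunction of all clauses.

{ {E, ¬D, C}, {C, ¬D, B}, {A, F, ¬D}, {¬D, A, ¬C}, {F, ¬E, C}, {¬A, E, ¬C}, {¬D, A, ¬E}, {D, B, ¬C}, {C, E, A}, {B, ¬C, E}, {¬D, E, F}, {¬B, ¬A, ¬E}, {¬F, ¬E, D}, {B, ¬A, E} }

There are 2^6 = 64 truth assignments over (A, B, C, D, E, F).
Split on D. With D = True, the clauses containing D are satisfied and ¬D drops from the rest; 2 of the 2^5 = 32 assignments to the other variables satisfy what remains.
With D = False, by the same count on the reduced clause set, 5 assignments work.
(One model: A=F, B=T, C=T, D=F, E=F, F=F.)
Total: 2 + 5 = 7.

7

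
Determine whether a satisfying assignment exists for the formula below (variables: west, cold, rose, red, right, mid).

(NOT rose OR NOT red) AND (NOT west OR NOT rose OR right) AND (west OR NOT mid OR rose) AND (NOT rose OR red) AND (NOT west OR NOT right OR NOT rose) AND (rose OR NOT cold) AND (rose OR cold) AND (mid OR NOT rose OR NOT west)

No

Suppose rose = false.
From the singleton clause (NOT cold), cold = false.
But (cold) is also a unit clause — contradiction.
Undo rose and try rose = true.
From the singleton clause (NOT red), red = false.
But (red) is also a unit clause — contradiction.
Neither rose = true nor rose = false works.
No assignment satisfies every clause.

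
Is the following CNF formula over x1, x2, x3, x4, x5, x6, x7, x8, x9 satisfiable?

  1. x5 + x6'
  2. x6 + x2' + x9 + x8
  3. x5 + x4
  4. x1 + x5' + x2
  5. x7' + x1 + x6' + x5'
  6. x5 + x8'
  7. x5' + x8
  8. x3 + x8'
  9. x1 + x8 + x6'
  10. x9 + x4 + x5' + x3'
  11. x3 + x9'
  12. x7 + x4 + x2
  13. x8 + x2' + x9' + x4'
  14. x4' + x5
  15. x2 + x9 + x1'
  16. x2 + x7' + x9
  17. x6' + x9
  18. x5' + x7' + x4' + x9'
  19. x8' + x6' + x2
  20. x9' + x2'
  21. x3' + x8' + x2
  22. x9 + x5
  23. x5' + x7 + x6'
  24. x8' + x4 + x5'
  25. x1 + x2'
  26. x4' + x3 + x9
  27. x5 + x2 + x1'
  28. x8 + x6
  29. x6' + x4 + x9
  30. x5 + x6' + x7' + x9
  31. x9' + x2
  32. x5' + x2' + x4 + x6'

Satisfiable

Branch on x5: set x5 = 1.
Unit clause (x8) forces x8 = 1.
Unit clause (x3) forces x3 = 1.
Unit clause (x2) forces x2 = 1.
Unit clause (x9') forces x9 = 0.
Unit clause (x4) forces x4 = 1.
Unit clause (x6') forces x6 = 0.
Unit clause (x1) forces x1 = 1.
Every clause is now satisfied; x7 is unconstrained.
A satisfying assignment: x1=1; x2=1; x3=1; x4=1; x5=1; x6=0; x7=1; x8=1; x9=0.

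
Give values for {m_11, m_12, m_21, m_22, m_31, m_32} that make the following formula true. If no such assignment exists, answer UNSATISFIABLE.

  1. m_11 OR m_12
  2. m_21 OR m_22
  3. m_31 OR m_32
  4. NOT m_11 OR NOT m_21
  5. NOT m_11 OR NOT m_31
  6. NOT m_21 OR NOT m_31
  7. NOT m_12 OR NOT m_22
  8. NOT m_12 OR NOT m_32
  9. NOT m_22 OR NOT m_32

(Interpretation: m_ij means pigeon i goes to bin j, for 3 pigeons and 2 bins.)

UNSATISFIABLE

Suppose m_11 = true.
(NOT m_21) alone gives m_21 = false.
(m_22) alone gives m_22 = true.
(NOT m_31) alone gives m_31 = false.
(m_32) alone gives m_32 = true.
But (NOT m_32) is also a unit clause — contradiction.
So m_11 must be the other value — set m_11 = false.
(m_12) alone gives m_12 = true.
(NOT m_22) alone gives m_22 = false.
(m_21) alone gives m_21 = true.
(NOT m_31) alone gives m_31 = false.
(m_32) alone gives m_32 = true.
But (NOT m_32) is also a unit clause — contradiction.
Both values of m_11 lead to a conflict.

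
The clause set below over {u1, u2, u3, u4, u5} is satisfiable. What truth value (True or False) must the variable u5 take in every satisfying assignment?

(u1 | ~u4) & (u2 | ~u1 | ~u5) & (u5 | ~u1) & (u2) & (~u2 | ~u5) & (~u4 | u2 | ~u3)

Suppose u5 = 1.
Unit clause (u2) forces u2 = 1.
That conflicts with the unit clause (~u2).
So every satisfying assignment has u5 = False.

False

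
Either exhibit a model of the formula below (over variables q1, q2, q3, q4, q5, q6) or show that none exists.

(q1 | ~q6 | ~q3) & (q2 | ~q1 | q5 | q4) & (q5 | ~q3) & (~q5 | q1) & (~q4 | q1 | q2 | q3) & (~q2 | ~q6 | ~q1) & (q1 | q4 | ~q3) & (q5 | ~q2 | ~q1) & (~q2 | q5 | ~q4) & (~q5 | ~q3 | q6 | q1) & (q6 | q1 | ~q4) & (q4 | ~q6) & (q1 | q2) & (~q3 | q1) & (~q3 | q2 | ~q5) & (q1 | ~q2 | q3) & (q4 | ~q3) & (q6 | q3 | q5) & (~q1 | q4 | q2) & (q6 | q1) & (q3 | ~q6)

q1 ↦ 1, q2 ↦ 1, q3 ↦ 1, q4 ↦ 1, q5 ↦ 1, q6 ↦ 0

Case q5 = 1:
Unit clause (q1) forces q1 = 1.
Case q2 = 1:
Unit clause (~q6) forces q6 = 0.
Case q4 = 1:
All clauses hold; q3 can take either value.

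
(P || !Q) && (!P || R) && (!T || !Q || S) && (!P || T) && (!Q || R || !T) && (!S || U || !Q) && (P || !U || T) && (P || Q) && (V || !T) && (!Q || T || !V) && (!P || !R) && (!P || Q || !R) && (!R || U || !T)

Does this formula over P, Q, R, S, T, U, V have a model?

Unsatisfiable

Branch on P: set P = true.
(R) alone gives R = true.
But (!R) is also a unit clause — contradiction.
So P must be the other value — set P = false.
(!Q) alone gives Q = false.
But (Q) is also a unit clause — contradiction.
Either choice for P ends in contradiction.
No assignment satisfies every clause.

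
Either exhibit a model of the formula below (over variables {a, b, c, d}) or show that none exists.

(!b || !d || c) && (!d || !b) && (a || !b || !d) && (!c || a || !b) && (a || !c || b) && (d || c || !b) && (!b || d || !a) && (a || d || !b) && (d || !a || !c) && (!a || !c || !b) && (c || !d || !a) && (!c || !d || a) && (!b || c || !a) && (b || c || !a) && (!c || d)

a ↦ true; b ↦ false; c ↦ true; d ↦ true

Branch on d: set d = true.
Unit clause (!b) forces b = false.
Branch on a: set a = true.
Unit clause (c) forces c = true.
This assignment satisfies each clause.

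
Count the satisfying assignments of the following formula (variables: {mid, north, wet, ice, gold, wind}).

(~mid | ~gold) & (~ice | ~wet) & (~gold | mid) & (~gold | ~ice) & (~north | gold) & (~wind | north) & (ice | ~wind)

6

There are 2^6 = 64 truth assignments over (mid, north, wet, ice, gold, wind).
Split on wet. With wet = 1, the clauses containing wet are satisfied and ~wet drops from the rest; 2 of the 2^5 = 32 assignments to the other variables satisfy what remains.
With wet = 0, by the same count on the reduced clause set, 4 assignments work.
(One model: mid=F, north=F, wet=F, ice=F, gold=F, wind=F.)
Total: 2 + 4 = 6.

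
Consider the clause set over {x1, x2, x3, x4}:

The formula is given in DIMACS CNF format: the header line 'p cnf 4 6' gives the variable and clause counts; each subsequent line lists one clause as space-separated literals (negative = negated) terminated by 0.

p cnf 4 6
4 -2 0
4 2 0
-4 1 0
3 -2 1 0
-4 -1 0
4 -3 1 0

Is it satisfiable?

No

Case x4 = True:
Unit clause (x1) forces x1 = True.
That conflicts with the unit clause (¬x1).
Backtrack on x4: now try x4 = False.
Unit clause (¬x2) forces x2 = False.
That conflicts with the unit clause (x2).
Both values of x4 lead to a conflict.
No assignment satisfies every clause.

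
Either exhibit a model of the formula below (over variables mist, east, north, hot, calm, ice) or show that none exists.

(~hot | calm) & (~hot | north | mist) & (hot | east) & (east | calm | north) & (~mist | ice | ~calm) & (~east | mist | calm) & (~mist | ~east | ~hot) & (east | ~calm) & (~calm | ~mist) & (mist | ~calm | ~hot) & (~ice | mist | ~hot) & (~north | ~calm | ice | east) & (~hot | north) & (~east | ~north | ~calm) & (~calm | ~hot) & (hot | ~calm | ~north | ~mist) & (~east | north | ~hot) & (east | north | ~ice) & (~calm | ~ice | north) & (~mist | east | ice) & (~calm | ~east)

mist: 1,  east: 1,  north: 1,  hot: 0,  calm: 0,  ice: 0

Case hot = 0:
Unit clause (east) forces east = 1.
Unit clause (~calm) forces calm = 0.
Unit clause (mist) forces mist = 1.
Every clause is now satisfied; north, ice are unconstrained.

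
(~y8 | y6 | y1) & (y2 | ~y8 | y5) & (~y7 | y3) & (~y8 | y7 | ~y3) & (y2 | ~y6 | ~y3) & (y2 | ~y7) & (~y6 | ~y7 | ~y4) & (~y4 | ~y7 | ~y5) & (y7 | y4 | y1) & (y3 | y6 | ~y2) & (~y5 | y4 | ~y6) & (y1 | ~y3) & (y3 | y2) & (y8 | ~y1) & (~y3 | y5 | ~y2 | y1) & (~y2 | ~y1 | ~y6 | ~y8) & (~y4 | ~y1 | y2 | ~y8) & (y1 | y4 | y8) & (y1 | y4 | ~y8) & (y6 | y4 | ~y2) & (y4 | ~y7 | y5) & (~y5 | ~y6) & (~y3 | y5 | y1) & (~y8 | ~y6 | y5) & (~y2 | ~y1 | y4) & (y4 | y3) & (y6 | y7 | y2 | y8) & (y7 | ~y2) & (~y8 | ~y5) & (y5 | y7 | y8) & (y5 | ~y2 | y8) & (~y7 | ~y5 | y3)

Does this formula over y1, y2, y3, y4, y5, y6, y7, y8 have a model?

Suppose y7 = 1.
Unit clause (y3) forces y3 = 1.
Unit clause (y2) forces y2 = 1.
Unit clause (y1) forces y1 = 1.
Unit clause (y8) forces y8 = 1.
Unit clause (~y6) forces y6 = 0.
Unit clause (y4) forces y4 = 1.
Unit clause (~y5) forces y5 = 0.
This assignment satisfies each clause.
A satisfying assignment: y1 ↦ 1, y2 ↦ 1, y3 ↦ 1, y4 ↦ 1, y5 ↦ 0, y6 ↦ 0, y7 ↦ 1, y8 ↦ 1.

Yes, satisfiable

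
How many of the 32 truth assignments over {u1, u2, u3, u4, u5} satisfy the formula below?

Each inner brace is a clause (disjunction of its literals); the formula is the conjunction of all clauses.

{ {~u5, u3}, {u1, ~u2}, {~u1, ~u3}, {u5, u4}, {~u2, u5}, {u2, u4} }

There are 2^5 = 32 truth assignments over (u1, u2, u3, u4, u5).
Split on u3. With u3 = 1, the clauses containing u3 are satisfied and ~u3 drops from the rest; 2 of the 2^4 = 16 assignments to the other variables satisfy what remains.
With u3 = 0, by the same count on the reduced clause set, 2 assignments work.
Total: 2 + 2 = 4.

4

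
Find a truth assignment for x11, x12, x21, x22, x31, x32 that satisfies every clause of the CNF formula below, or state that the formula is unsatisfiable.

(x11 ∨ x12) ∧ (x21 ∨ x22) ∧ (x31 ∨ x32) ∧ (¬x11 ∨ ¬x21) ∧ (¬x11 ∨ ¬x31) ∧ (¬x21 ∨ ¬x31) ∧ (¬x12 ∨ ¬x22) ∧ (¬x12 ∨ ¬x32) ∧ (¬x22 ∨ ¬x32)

Branch on x11: set x11 = True.
(¬x21) alone gives x21 = False.
(x22) alone gives x22 = True.
(¬x31) alone gives x31 = False.
(x32) alone gives x32 = True.
But (¬x32) is also a unit clause — contradiction.
That branch fails; take x11 = False instead.
(x12) alone gives x12 = True.
(¬x22) alone gives x22 = False.
(x21) alone gives x21 = True.
(¬x31) alone gives x31 = False.
(x32) alone gives x32 = True.
But (¬x32) is also a unit clause — contradiction.
Both values of x11 lead to a conflict.

UNSATISFIABLE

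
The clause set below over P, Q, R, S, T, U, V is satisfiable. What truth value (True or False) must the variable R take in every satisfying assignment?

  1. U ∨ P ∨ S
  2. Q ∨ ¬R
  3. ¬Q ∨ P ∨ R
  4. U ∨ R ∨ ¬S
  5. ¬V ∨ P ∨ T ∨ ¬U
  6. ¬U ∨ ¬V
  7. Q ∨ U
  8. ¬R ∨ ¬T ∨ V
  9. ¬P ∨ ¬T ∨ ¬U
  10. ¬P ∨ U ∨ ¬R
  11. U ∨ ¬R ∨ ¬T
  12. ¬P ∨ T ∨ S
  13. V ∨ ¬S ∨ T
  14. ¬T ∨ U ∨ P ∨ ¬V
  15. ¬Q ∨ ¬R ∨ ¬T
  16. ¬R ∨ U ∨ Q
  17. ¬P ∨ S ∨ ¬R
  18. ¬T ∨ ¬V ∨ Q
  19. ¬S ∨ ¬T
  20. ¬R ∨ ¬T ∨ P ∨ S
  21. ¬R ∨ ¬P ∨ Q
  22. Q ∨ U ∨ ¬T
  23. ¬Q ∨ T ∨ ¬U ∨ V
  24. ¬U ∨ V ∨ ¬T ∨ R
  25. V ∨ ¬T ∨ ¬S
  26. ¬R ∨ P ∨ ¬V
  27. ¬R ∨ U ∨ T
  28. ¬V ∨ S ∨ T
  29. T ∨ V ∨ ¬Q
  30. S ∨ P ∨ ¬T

Suppose R = True.
From the singleton clause (Q), Q = True.
From the singleton clause (¬T), T = False.
From the singleton clause (U), U = True.
From the singleton clause (¬V), V = False.
Now (V) is unsatisfied and unit — conflict.
So every satisfying assignment has R = False.

False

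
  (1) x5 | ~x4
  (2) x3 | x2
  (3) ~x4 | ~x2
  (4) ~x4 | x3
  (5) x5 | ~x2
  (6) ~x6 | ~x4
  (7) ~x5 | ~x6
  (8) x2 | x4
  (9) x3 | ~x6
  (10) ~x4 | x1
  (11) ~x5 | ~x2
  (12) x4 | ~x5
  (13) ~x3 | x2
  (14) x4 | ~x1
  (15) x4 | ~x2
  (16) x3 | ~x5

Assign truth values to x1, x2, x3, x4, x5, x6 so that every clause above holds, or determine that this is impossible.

UNSATISFIABLE

Try x5 = 1.
Unit clause (~x6) forces x6 = 0.
Unit clause (~x2) forces x2 = 0.
Unit clause (x3) forces x3 = 1.
Now (~x3) is unsatisfied and unit — conflict.
Backtrack on x5: now try x5 = 0.
Unit clause (~x4) forces x4 = 0.
Unit clause (~x2) forces x2 = 0.
Now (x2) is unsatisfied and unit — conflict.
Neither x5 = 1 nor x5 = 0 works.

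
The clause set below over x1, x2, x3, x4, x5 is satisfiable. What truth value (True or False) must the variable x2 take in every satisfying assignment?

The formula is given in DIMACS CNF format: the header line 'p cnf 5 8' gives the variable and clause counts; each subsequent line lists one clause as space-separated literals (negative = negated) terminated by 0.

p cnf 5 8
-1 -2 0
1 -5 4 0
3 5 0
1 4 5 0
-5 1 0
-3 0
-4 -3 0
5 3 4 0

Suppose x2 = True.
Unit clause (¬x1) forces x1 = False.
Unit clause (¬x5) forces x5 = False.
Unit clause (x3) forces x3 = True.
Now (¬x3) is unsatisfied and unit — conflict.
So every satisfying assignment has x2 = False.

False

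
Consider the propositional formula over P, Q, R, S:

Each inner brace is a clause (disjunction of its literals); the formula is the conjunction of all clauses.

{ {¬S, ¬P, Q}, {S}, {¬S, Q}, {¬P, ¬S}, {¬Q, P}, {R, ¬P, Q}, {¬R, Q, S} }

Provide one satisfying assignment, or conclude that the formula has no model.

UNSATISFIABLE

(S) alone gives S = True.
(Q) alone gives Q = True.
(¬P) alone gives P = False.
That conflicts with the unit clause (P).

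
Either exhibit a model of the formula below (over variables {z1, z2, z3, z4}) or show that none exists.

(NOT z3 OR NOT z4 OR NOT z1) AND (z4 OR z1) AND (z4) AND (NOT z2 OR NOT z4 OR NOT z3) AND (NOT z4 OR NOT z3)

(z4) alone gives z4 = true.
(NOT z3) alone gives z3 = false.
All clauses hold; z1, z2 can take either value.

z1=false, z2=true, z3=false, z4=true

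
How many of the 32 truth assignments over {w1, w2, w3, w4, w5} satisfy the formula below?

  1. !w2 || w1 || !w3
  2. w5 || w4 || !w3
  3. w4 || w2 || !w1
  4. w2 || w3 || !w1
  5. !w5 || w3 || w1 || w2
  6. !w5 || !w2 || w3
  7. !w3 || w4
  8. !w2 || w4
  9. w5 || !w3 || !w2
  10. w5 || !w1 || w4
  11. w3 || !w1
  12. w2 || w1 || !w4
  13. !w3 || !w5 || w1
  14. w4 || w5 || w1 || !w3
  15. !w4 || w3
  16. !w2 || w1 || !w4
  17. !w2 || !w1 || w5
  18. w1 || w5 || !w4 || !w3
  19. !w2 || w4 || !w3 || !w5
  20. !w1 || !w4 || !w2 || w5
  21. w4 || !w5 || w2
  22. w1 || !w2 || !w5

4

There are 2^5 = 32 truth assignments over (w1, w2, w3, w4, w5).
Split on w1. With w1 = true, the clauses containing w1 are satisfied and !w1 drops from the rest; 3 of the 2^4 = 16 assignments to the other variables satisfy what remains.
With w1 = false, by the same count on the reduced clause set, 1 assignment works.
Total: 3 + 1 = 4.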